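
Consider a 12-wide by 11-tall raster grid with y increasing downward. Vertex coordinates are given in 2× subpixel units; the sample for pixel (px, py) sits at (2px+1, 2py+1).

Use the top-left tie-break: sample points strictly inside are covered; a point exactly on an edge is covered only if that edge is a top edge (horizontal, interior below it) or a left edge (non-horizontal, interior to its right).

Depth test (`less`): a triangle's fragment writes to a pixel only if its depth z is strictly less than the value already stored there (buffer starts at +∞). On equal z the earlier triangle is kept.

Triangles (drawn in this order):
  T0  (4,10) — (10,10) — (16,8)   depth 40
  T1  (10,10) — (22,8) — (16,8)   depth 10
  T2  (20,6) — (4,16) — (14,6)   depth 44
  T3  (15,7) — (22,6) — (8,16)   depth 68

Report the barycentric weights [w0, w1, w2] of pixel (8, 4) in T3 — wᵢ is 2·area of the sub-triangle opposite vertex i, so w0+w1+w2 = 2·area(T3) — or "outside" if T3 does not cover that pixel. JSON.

T0:
  2·area = 12  (B↔C swapped to make it positive)
  edge (4, 10)→(16, 8): d=(12,-2) top-left  bias=+0
  edge (16, 8)→(10, 10): d=(-6,2) right/bottom  bias=-1
  edge (10, 10)→(4, 10): d=(-6,0) right/bottom  bias=-1
    (9,3)@(19, 7): e=[-6,0,18] → .  [on edge]
    (5,4)@(11, 9): e=[2,4,6] → X
    (6,4)@(13, 9): e=[6,0,6] → .  [on edge]
    (3,5)@(7, 11): e=[18,0,-6] → .  [on edge]
    (5,5)@(11, 11): e=[26,-8,-6] → .
    (0,6)@(1, 13): e=[30,0,-18] → .  [on edge]
  covered (1 px):
    . . . . . . . . . . . .
    . . . . . . . . . . . .
    . . . . . . . . . . . .
    . . . . . . . . . . . .
    . . . . . X . . . . . .
    . . . . . . . . . . . .
    . . . . . . . . . . . .
    . . . . . . . . . . . .
    . . . . . . . . . . . .
    . . . . . . . . . . . .
    . . . . . . . . . . . .
T1:
  2·area = 12  (B↔C swapped to make it positive)
  edge (10, 10)→(16, 8): d=(6,-2) top-left  bias=+0
  edge (16, 8)→(22, 8): d=(6,0) top-left  bias=+0
  edge (22, 8)→(10, 10): d=(-12,2) right/bottom  bias=-1
    (9,3)@(19, 7): e=[0,-6,18] → .  [on edge]
    (6,4)@(13, 9): e=[0,6,6] → X  [on edge]
    (7,4)@(15, 9): e=[4,6,2] → X
    (8,4)@(17, 9): e=[8,6,-2] → .
    (3,5)@(7, 11): e=[0,18,-6] → .  [on edge]
    (6,5)@(13, 11): e=[12,18,-18] → .
    (7,5)@(15, 11): e=[16,18,-22] → .
    (0,6)@(1, 13): e=[0,30,-18] → .  [on edge]
  covered (2 px):
    . . . . . . . . . . . .
    . . . . . . . . . . . .
    . . . . . . . . . . . .
    . . . . . . . . . . . .
    . . . . . . X X . . . .
    . . . . . . . . . . . .
    . . . . . . . . . . . .
    . . . . . . . . . . . .
    . . . . . . . . . . . .
    . . . . . . . . . . . .
    . . . . . . . . . . . .
T2:
  2·area = 60
  edge (20, 6)→(4, 16): d=(-16,10) right/bottom  bias=-1
  edge (4, 16)→(14, 6): d=(10,-10) top-left  bias=+0
  edge (14, 6)→(20, 6): d=(6,0) top-left  bias=+0
    (9,0)@(19, 1): e=[90,0,-30] → .  [on edge]
    (8,1)@(17, 3): e=[78,0,-18] → .  [on edge]
    (7,2)@(15, 5): e=[66,0,-6] → .  [on edge]
    (6,3)@(13, 7): e=[54,0,6] → X  [on edge]
    (7,3)@(15, 7): e=[34,20,6] → X
    (8,3)@(17, 7): e=[14,40,6] → X
    (9,3)@(19, 7): e=[-6,60,6] → .
    (5,4)@(11, 9): e=[42,0,18] → X  [on edge]
    (8,4)@(17, 9): e=[-18,60,18] → .
    (4,5)@(9, 11): e=[30,0,30] → X  [on edge]
    (6,5)@(13, 11): e=[-10,40,30] → .
    (7,5)@(15, 11): e=[-30,60,30] → .
    (3,6)@(7, 13): e=[18,0,42] → X  [on edge]
    (2,7)@(5, 15): e=[6,0,54] → X  [on edge]
    (1,8)@(3, 17): e=[-6,0,66] → .  [on edge]
    (0,9)@(1, 19): e=[-18,0,78] → .  [on edge]
  covered (10 px):
    . . . . . . . . . . . .
    . . . . . . . . . . . .
    . . . . . . . . . . . .
    . . . . . . X X X . . .
    . . . . . X X X . . . .
    . . . . X X . . . . . .
    . . . X . . . . . . . .
    . . X . . . . . . . . .
    . . . . . . . . . . . .
    . . . . . . . . . . . .
    . . . . . . . . . . . .
T3:
  2·area = 56
  edge (15, 7)→(22, 6): d=(7,-1) top-left  bias=+0
  edge (22, 6)→(8, 16): d=(-14,10) right/bottom  bias=-1
  edge (8, 16)→(15, 7): d=(7,-9) top-left  bias=+0
    (7,3)@(15, 7): e=[0,56,0] → X  [on edge]
    (8,3)@(17, 7): e=[2,36,18] → X
    (9,3)@(19, 7): e=[4,16,36] → X
    (10,3)@(21, 7): e=[6,-4,54] → .
    (0,4)@(1, 9): e=[0,168,-112] → .  [on edge]
    (7,4)@(15, 9): e=[14,28,14] → X
    (9,4)@(19, 9): e=[18,-12,50] → .
    (6,5)@(13, 11): e=[26,20,10] → X
    (7,5)@(15, 11): e=[28,0,28] → .  [on edge]
    (8,5)@(17, 11): e=[30,-20,46] → .
    (5,6)@(11, 13): e=[38,12,6] → X
    (6,6)@(13, 13): e=[40,-8,24] → .
    (0,10)@(1, 21): e=[84,0,-28] → .  [on edge]
  covered (8 px):
    . . . . . . . . . . . .
    . . . . . . . . . . . .
    . . . . . . . . . . . .
    . . . . . . . X X X . .
    . . . . . . . X X . . .
    . . . . . . X . . . . .
    . . . . . X . . . . . .
    . . . . X . . . . . . .
    . . . . . . . . . . . .
    . . . . . . . . . . . .
    . . . . . . . . . . . .

Answer: [8,32,16]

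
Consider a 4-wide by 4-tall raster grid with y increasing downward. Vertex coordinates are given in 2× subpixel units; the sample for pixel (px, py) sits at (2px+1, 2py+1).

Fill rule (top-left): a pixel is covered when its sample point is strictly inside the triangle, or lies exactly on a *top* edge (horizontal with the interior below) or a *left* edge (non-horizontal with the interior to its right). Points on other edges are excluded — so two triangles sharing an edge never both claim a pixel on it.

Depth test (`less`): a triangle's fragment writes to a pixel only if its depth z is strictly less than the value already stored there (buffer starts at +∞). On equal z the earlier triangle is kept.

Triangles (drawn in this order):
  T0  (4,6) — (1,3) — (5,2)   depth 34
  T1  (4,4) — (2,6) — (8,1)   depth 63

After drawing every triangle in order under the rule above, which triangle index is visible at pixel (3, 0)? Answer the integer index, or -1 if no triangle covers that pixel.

T0:
  2·area = 15
  edge (4, 6)→(1, 3): d=(-3,-3) top-left  bias=+0
  edge (1, 3)→(5, 2): d=(4,-1) top-left  bias=+0
  edge (5, 2)→(4, 6): d=(-1,4) right/bottom  bias=-1
    (0,1)@(1, 3): e=[0,0,15] → █  [on edge]
    (1,1)@(3, 3): e=[6,2,7] → █
    (2,1)@(5, 3): e=[12,4,-1] → ·
    (0,2)@(1, 5): e=[-6,8,13] → ·
    (1,2)@(3, 5): e=[0,10,5] → █  [on edge]
    (2,2)@(5, 5): e=[6,12,-3] → ·
    (1,3)@(3, 7): e=[-6,18,3] → ·
    (2,3)@(5, 7): e=[0,20,-5] → ·  [on edge]
  covered (3 px):
    · · · ·
    █ █ · ·
    · █ · ·
    · · · ·
T1:
  2·area = 2  (B↔C swapped to make it positive)
  edge (4, 4)→(8, 1): d=(4,-3) top-left  bias=+0
  edge (8, 1)→(2, 6): d=(-6,5) right/bottom  bias=-1
  edge (2, 6)→(4, 4): d=(2,-2) top-left  bias=+0
    (3,0)@(7, 1): e=[-3,5,0] → ·  [on edge]
    (2,1)@(5, 3): e=[-1,3,0] → ·  [on edge]
    (1,2)@(3, 5): e=[1,1,0] → █  [on edge]
    (2,2)@(5, 5): e=[7,-9,4] → ·
    (0,3)@(1, 7): e=[3,-1,0] → ·  [on edge]
    (1,3)@(3, 7): e=[9,-11,4] → ·
  covered (1 px):
    · · · ·
    · · · ·
    · █ · ·
    · · · ·

Z-buffer (winner per pixel, '.' = empty):
  . . . .
  0 0 . .
  . 0 . .
  . . . .

Answer: -1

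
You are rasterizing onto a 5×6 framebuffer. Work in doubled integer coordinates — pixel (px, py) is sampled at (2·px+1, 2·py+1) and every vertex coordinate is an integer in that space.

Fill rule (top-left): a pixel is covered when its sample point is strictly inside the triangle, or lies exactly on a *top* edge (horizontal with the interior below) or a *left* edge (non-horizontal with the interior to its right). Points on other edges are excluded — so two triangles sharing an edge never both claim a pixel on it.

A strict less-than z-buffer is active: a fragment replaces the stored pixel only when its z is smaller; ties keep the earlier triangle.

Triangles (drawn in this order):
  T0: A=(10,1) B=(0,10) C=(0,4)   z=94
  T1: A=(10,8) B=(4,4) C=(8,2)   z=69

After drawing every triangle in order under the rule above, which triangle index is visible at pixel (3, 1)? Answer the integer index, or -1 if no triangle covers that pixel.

T0:
  2·area = 60
  edge (10, 1)→(0, 10): d=(-10,9) right/bottom  bias=-1
  edge (0, 10)→(0, 4): d=(0,-6) top-left  bias=+0
  edge (0, 4)→(10, 1): d=(10,-3) top-left  bias=+0
    (2,1)@(5, 3): e=[25,30,5] → X
    (3,1)@(7, 3): e=[7,42,11] → X
    (4,1)@(9, 3): e=[-11,54,17] → .
    (0,2)@(1, 5): e=[41,6,13] → X
    (1,2)@(3, 5): e=[23,18,19] → X
    (3,2)@(7, 5): e=[-13,42,31] → .
    (0,3)@(1, 7): e=[21,6,33] → X
    (2,3)@(5, 7): e=[-15,30,45] → .
    (0,4)@(1, 9): e=[1,6,53] → X
    (1,4)@(3, 9): e=[-17,18,59] → .
    (0,5)@(1, 11): e=[-19,6,73] → .
  covered (8 px):
    . . . . .
    . . X X .
    X X X . .
    X X . . .
    X . . . .
    . . . . .
T1:
  2·area = 28
  edge (10, 8)→(4, 4): d=(-6,-4) top-left  bias=+0
  edge (4, 4)→(8, 2): d=(4,-2) top-left  bias=+0
  edge (8, 2)→(10, 8): d=(2,6) right/bottom  bias=-1
    (3,1)@(7, 3): e=[18,2,8] → X
    (4,1)@(9, 3): e=[26,6,-4] → .
    (3,2)@(7, 5): e=[6,10,12] → X
    (4,2)@(9, 5): e=[14,14,0] → .  [on edge]
    (3,3)@(7, 7): e=[-6,18,16] → .
    (4,3)@(9, 7): e=[2,22,4] → X
    (4,4)@(9, 9): e=[-10,30,8] → .
  covered (3 px):
    . . . . .
    . . . X .
    . . . X .
    . . . . X
    . . . . .
    . . . . .

Z-buffer (winner per pixel, '.' = empty):
  . . . . .
  . . 0 1 .
  0 0 0 1 .
  0 0 . . 1
  0 . . . .
  . . . . .

Final: 1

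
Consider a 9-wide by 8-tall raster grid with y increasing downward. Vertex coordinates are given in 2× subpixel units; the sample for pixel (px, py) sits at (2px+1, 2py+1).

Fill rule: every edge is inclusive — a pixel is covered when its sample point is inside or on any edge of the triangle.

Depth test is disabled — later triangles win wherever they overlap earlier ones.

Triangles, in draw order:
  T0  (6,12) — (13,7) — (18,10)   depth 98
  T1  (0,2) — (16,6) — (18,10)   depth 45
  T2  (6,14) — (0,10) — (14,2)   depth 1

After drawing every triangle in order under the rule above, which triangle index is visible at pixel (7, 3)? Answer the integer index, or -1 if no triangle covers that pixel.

T0:
  2·area = 46
  edge (6, 12)→(13, 7): d=(7,-5) inclusive
  edge (13, 7)→(18, 10): d=(5,3) inclusive
  edge (18, 10)→(6, 12): d=(-12,2) inclusive
    (1,0)@(3, 1): e=[-92,0,138] → ·  [on edge]
    (6,3)@(13, 7): e=[0,0,46] → █  [on edge]
    (7,3)@(15, 7): e=[10,-6,42] → ·
    (5,4)@(11, 9): e=[4,16,26] → █
    (7,4)@(15, 9): e=[24,4,18] → █
    (8,4)@(17, 9): e=[34,-2,14] → ·
    (4,5)@(9, 11): e=[8,32,6] → █
    (6,5)@(13, 11): e=[28,20,-2] → ·
    (7,5)@(15, 11): e=[38,14,-6] → ·
    (4,6)@(9, 13): e=[22,42,-18] → ·
    (5,6)@(11, 13): e=[32,36,-22] → ·
  covered (6 px):
    · · · · · · · · ·
    · · · · · · · · ·
    · · · · · · · · ·
    · · · · · · █ · ·
    · · · · · █ █ █ ·
    · · · · █ █ · · ·
    · · · · · · · · ·
    · · · · · · · · ·
T1:
  2·area = 56
  edge (0, 2)→(16, 6): d=(16,4) inclusive
  edge (16, 6)→(18, 10): d=(2,4) inclusive
  edge (18, 10)→(0, 2): d=(-18,-8) inclusive
    (1,1)@(3, 3): e=[4,46,6] → █
    (2,1)@(5, 3): e=[-4,38,22] → ·
    (1,2)@(3, 5): e=[36,50,-30] → ·
    (3,2)@(7, 5): e=[20,34,2] → █
    (4,2)@(9, 5): e=[12,26,18] → █
    (5,2)@(11, 5): e=[4,18,34] → █
    (6,2)@(13, 5): e=[-4,10,50] → ·
    (3,3)@(7, 7): e=[52,38,-34] → ·
    (4,3)@(9, 7): e=[44,30,-18] → ·
    (5,3)@(11, 7): e=[36,22,-2] → ·
    (6,3)@(13, 7): e=[28,14,14] → █
    (7,3)@(15, 7): e=[20,6,30] → █
  covered (7 px):
    · · · · · · · · ·
    · █ · · · · · · ·
    · · · █ █ █ · · ·
    · · · · · · █ █ ·
    · · · · · · · · █
    · · · · · · · · ·
    · · · · · · · · ·
    · · · · · · · · ·
T2:
  2·area = 104
  edge (6, 14)→(0, 10): d=(-6,-4) inclusive
  edge (0, 10)→(14, 2): d=(14,-8) inclusive
  edge (14, 2)→(6, 14): d=(-8,12) inclusive
    (6,1)@(13, 3): e=[94,6,4] → █
    (7,1)@(15, 3): e=[102,22,-20] → ·
    (4,2)@(9, 5): e=[66,2,36] → █
    (5,2)@(11, 5): e=[74,18,12] → █
    (6,2)@(13, 5): e=[82,34,-12] → ·
    (3,3)@(7, 7): e=[46,14,44] → █
    (5,3)@(11, 7): e=[62,46,-4] → ·
    (1,4)@(3, 9): e=[18,10,76] → █
    (2,4)@(5, 9): e=[26,26,52] → █
    (5,4)@(11, 9): e=[50,74,-20] → ·
    (1,5)@(3, 11): e=[6,38,60] → █
    (4,5)@(9, 11): e=[30,86,-12] → ·
  covered (13 px):
    · · · · · · · · ·
    · · · · · · █ · ·
    · · · · █ █ · · ·
    · · · █ █ · · · ·
    · █ █ █ █ · · · ·
    · █ █ █ · · · · ·
    · · █ · · · · · ·
    · · · · · · · · ·

Z-buffer (winner per pixel, '.' = empty):
  . . . . . . . . .
  . 1 . . . . 2 . .
  . . . 1 2 2 . . .
  . . . 2 2 . 1 1 .
  . 2 2 2 2 0 0 0 1
  . 2 2 2 0 0 . . .
  . . 2 . . . . . .
  . . . . . . . . .

Result: 1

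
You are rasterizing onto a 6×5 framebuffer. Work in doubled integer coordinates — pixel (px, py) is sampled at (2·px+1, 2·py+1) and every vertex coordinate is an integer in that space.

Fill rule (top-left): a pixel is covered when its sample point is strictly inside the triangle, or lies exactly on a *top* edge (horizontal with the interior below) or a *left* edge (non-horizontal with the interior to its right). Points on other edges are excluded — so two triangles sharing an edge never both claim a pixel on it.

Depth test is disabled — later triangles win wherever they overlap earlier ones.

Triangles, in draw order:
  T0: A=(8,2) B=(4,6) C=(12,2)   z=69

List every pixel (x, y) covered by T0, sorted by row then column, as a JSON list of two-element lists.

T0:
  2·area = 16  (B↔C swapped to make it positive)
  edge (8, 2)→(12, 2): d=(4,0) top-left  bias=+0
  edge (12, 2)→(4, 6): d=(-8,4) right/bottom  bias=-1
  edge (4, 6)→(8, 2): d=(4,-4) top-left  bias=+0
    (4,0)@(9, 1): e=[-4,20,0] → .  [on edge]
    (3,1)@(7, 3): e=[4,12,0] → X  [on edge]
    (4,1)@(9, 3): e=[4,4,8] → X
    (5,1)@(11, 3): e=[4,-4,16] → .
    (2,2)@(5, 5): e=[12,4,0] → X  [on edge]
    (3,2)@(7, 5): e=[12,-4,8] → .
    (4,2)@(9, 5): e=[12,-12,16] → .
    (1,3)@(3, 7): e=[20,-4,0] → .  [on edge]
    (2,3)@(5, 7): e=[20,-12,8] → .
    (0,4)@(1, 9): e=[28,-12,0] → .  [on edge]
  covered (3 px):
    . . . . . .
    . . . X X .
    . . X . . .
    . . . . . .
    . . . . . .

Final: [[3,1],[4,1],[2,2]]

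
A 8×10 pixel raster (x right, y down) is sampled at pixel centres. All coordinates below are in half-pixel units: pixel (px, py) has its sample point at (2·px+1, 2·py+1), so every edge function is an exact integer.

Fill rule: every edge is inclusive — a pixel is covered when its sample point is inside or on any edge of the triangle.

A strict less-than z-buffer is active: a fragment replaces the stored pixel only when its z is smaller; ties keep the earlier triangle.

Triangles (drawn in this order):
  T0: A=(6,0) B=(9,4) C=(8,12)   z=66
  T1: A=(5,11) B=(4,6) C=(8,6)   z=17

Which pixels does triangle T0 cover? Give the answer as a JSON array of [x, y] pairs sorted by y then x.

T0:
  2·area = 28
  edge (6, 0)→(9, 4): d=(3,4) inclusive
  edge (9, 4)→(8, 12): d=(-1,8) inclusive
  edge (8, 12)→(6, 0): d=(-2,-12) inclusive
    (3,1)@(7, 3): e=[5,17,6] → X
    (4,1)@(9, 3): e=[-3,1,30] → .
    (3,2)@(7, 5): e=[11,15,2] → X
    (4,2)@(9, 5): e=[3,-1,26] → .
    (3,3)@(7, 7): e=[17,13,-2] → .
  covered (2 px):
    . . . . . . . .
    . . . X . . . .
    . . . X . . . .
    . . . . . . . .
    . . . . . . . .
    . . . . . . . .
    . . . . . . . .
    . . . . . . . .
    . . . . . . . .
    . . . . . . . .
T1:
  2·area = 20
  edge (5, 11)→(4, 6): d=(-1,-5) inclusive
  edge (4, 6)→(8, 6): d=(4,0) inclusive
  edge (8, 6)→(5, 11): d=(-3,5) inclusive
    (1,0)@(3, 1): e=[0,-20,40] → .  [on edge]
    (5,0)@(11, 1): e=[40,-20,0] → .  [on edge]
    (2,3)@(5, 7): e=[4,4,12] → X
    (3,3)@(7, 7): e=[14,4,2] → X
    (4,3)@(9, 7): e=[24,4,-8] → .
    (2,4)@(5, 9): e=[2,12,6] → X
    (3,4)@(7, 9): e=[12,12,-4] → .
    (2,5)@(5, 11): e=[0,20,0] → X  [on edge]
    (3,5)@(7, 11): e=[10,20,-10] → .
    (2,6)@(5, 13): e=[-2,28,-6] → .
  covered (4 px):
    . . . . . . . .
    . . . . . . . .
    . . . . . . . .
    . . X X . . . .
    . . X . . . . .
    . . X . . . . .
    . . . . . . . .
    . . . . . . . .
    . . . . . . . .
    . . . . . . . .

Answer: [[3,1],[3,2]]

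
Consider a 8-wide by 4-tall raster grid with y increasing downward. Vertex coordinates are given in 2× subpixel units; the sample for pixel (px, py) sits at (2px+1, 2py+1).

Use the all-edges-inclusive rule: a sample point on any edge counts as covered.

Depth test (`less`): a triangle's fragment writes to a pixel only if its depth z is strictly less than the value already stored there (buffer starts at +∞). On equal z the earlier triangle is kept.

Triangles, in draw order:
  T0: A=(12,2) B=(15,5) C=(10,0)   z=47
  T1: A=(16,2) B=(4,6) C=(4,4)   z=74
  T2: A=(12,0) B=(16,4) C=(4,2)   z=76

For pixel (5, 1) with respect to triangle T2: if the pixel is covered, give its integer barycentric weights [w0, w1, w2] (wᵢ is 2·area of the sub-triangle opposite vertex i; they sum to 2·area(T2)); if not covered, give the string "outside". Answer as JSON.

T0:
  degenerate (2·area = 0) — covers nothing
T1:
  2·area = 24
  edge (16, 2)→(4, 6): d=(-12,4) inclusive
  edge (4, 6)→(4, 4): d=(0,-2) inclusive
  edge (4, 4)→(16, 2): d=(12,-2) inclusive
    (5,1)@(11, 3): e=[8,14,2] → #
    (6,1)@(13, 3): e=[0,18,6] → #  [on edge]
    (7,1)@(15, 3): e=[-8,22,10] → ·
    (2,2)@(5, 5): e=[8,2,14] → #
    (3,2)@(7, 5): e=[0,6,18] → #  [on edge]
    (4,2)@(9, 5): e=[-8,10,22] → ·
    (5,2)@(11, 5): e=[-16,14,26] → ·
    (6,2)@(13, 5): e=[-24,18,30] → ·
    (0,3)@(1, 7): e=[0,-6,30] → ·  [on edge]
    (2,3)@(5, 7): e=[-16,2,38] → ·
    (3,3)@(7, 7): e=[-24,6,42] → ·
  covered (4 px):
    · · · · · · · ·
    · · · · · # # ·
    · · # # · · · ·
    · · · · · · · ·
T2:
  2·area = 40
  edge (12, 0)→(16, 4): d=(4,4) inclusive
  edge (16, 4)→(4, 2): d=(-12,-2) inclusive
  edge (4, 2)→(12, 0): d=(8,-2) inclusive
    (4,0)@(9, 1): e=[16,22,2] → #
    (5,0)@(11, 1): e=[8,26,6] → #
    (6,0)@(13, 1): e=[0,30,10] → #  [on edge]
    (7,0)@(15, 1): e=[-8,34,14] → ·
    (4,1)@(9, 3): e=[24,-2,18] → ·
    (5,1)@(11, 3): e=[16,2,22] → #
    (7,1)@(15, 3): e=[0,10,30] → #  [on edge]
    (5,2)@(11, 5): e=[24,-22,38] → ·
    (6,2)@(13, 5): e=[16,-18,42] → ·
    (7,2)@(15, 5): e=[8,-14,46] → ·
  covered (6 px):
    · · · · # # # ·
    · · · · · # # #
    · · · · · · · ·
    · · · · · · · ·

Result: [2,22,16]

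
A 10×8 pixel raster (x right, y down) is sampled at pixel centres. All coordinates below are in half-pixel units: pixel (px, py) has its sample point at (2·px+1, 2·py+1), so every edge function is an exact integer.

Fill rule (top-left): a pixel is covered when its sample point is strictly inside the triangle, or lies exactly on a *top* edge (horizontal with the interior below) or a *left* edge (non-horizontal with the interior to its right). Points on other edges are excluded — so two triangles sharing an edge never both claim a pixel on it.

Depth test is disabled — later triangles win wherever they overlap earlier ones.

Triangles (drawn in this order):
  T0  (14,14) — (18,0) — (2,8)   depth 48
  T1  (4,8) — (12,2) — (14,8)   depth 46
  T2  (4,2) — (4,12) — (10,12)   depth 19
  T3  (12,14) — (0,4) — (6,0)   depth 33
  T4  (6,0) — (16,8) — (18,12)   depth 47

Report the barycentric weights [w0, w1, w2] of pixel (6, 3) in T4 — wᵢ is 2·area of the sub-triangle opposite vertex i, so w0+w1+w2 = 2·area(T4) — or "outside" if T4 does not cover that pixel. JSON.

T0:
  2·area = 192  (B↔C swapped to make it positive)
  edge (14, 14)→(2, 8): d=(-12,-6) top-left  bias=+0
  edge (2, 8)→(18, 0): d=(16,-8) top-left  bias=+0
  edge (18, 0)→(14, 14): d=(-4,14) right/bottom  bias=-1
    (8,0)@(17, 1): e=[174,8,10] → #
    (9,0)@(19, 1): e=[186,24,-18] → ·
    (6,1)@(13, 3): e=[126,8,58] → #
    (7,1)@(15, 3): e=[138,24,30] → #
    (9,1)@(19, 3): e=[162,56,-26] → ·
    (4,2)@(9, 5): e=[78,8,106] → #
    (5,2)@(11, 5): e=[90,24,78] → #
    (8,2)@(17, 5): e=[126,72,-6] → ·
    (2,3)@(5, 7): e=[30,8,154] → #
    (3,3)@(7, 7): e=[42,24,126] → #
    (8,3)@(17, 7): e=[102,104,-14] → ·
    (2,4)@(5, 9): e=[6,40,146] → #
  covered (24 px):
    · · · · · · · · # ·
    · · · · · · # # # ·
    · · · · # # # # · ·
    · · # # # # # # · ·
    · · # # # # # # · ·
    · · · · # # # · · ·
    · · · · · · # · · ·
    · · · · · · · · · ·
T1:
  2·area = 60
  edge (4, 8)→(12, 2): d=(8,-6) top-left  bias=+0
  edge (12, 2)→(14, 8): d=(2,6) right/bottom  bias=-1
  edge (14, 8)→(4, 8): d=(-10,0) right/bottom  bias=-1
    (5,1)@(11, 3): e=[2,8,50] → #
    (6,1)@(13, 3): e=[14,-4,50] → ·
    (4,2)@(9, 5): e=[6,24,30] → #
    (6,2)@(13, 5): e=[30,0,30] → ·  [on edge]
    (3,3)@(7, 7): e=[10,40,10] → #
    (6,3)@(13, 7): e=[46,4,10] → #
    (7,3)@(15, 7): e=[58,-8,10] → ·
    (3,4)@(7, 9): e=[26,44,-10] → ·
    (4,4)@(9, 9): e=[38,32,-10] → ·
    (5,4)@(11, 9): e=[50,20,-10] → ·
    (6,4)@(13, 9): e=[62,8,-10] → ·
    (7,5)@(15, 11): e=[90,0,-30] → ·  [on edge]
  covered (7 px):
    · · · · · · · · · ·
    · · · · · # · · · ·
    · · · · # # · · · ·
    · · · # # # # · · ·
    · · · · · · · · · ·
    · · · · · · · · · ·
    · · · · · · · · · ·
    · · · · · · · · · ·
T2:
  2·area = 60  (B↔C swapped to make it positive)
  edge (4, 2)→(10, 12): d=(6,10) right/bottom  bias=-1
  edge (10, 12)→(4, 12): d=(-6,0) right/bottom  bias=-1
  edge (4, 12)→(4, 2): d=(0,-10) top-left  bias=+0
    (2,2)@(5, 5): e=[8,42,10] → #
    (3,2)@(7, 5): e=[-12,42,30] → ·
    (2,3)@(5, 7): e=[20,30,10] → #
    (3,3)@(7, 7): e=[0,30,30] → ·  [on edge]
    (2,4)@(5, 9): e=[32,18,10] → #
    (3,4)@(7, 9): e=[12,18,30] → #
    (4,4)@(9, 9): e=[-8,18,50] → ·
    (2,5)@(5, 11): e=[44,6,10] → #
    (4,5)@(9, 11): e=[4,6,50] → #
    (5,5)@(11, 11): e=[-16,6,70] → ·
    (2,6)@(5, 13): e=[56,-6,10] → ·
    (3,6)@(7, 13): e=[36,-6,30] → ·
  covered (7 px):
    · · · · · · · · · ·
    · · · · · · · · · ·
    · · # · · · · · · ·
    · · # · · · · · · ·
    · · # # · · · · · ·
    · · # # # · · · · ·
    · · · · · · · · · ·
    · · · · · · · · · ·
T3:
  2·area = 108
  edge (12, 14)→(0, 4): d=(-12,-10) top-left  bias=+0
  edge (0, 4)→(6, 0): d=(6,-4) top-left  bias=+0
  edge (6, 0)→(12, 14): d=(6,14) right/bottom  bias=-1
    (2,0)@(5, 1): e=[86,2,20] → #
    (3,0)@(7, 1): e=[106,10,-8] → ·
    (1,1)@(3, 3): e=[42,6,60] → #
    (3,1)@(7, 3): e=[82,22,4] → #
    (4,1)@(9, 3): e=[102,30,-24] → ·
    (1,2)@(3, 5): e=[18,18,72] → #
    (4,2)@(9, 5): e=[78,42,-12] → ·
    (1,3)@(3, 7): e=[-6,30,84] → ·
    (2,3)@(5, 7): e=[14,38,56] → #
    (4,3)@(9, 7): e=[54,54,0] → ·  [on edge]
    (2,4)@(5, 9): e=[-10,50,68] → ·
    (3,4)@(7, 9): e=[10,58,40] → #
  covered (13 px):
    · · # · · · · · · ·
    · # # # · · · · · ·
    · # # # · · · · · ·
    · · # # · · · · · ·
    · · · # # · · · · ·
    · · · · # · · · · ·
    · · · · · # · · · ·
    · · · · · · · · · ·
T4:
  2·area = 24
  edge (6, 0)→(16, 8): d=(10,8) right/bottom  bias=-1
  edge (16, 8)→(18, 12): d=(2,4) right/bottom  bias=-1
  edge (18, 12)→(6, 0): d=(-12,-12) top-left  bias=+0
    (3,0)@(7, 1): e=[2,22,0] → #  [on edge]
    (4,0)@(9, 1): e=[-14,14,24] → ·
    (3,1)@(7, 3): e=[22,26,-24] → ·
    (4,1)@(9, 3): e=[6,18,0] → #  [on edge]
    (5,1)@(11, 3): e=[-10,10,24] → ·
    (4,2)@(9, 5): e=[26,22,-24] → ·
    (5,2)@(11, 5): e=[10,14,0] → #  [on edge]
    (6,2)@(13, 5): e=[-6,6,24] → ·
    (5,3)@(11, 7): e=[30,18,-24] → ·
    (6,3)@(13, 7): e=[14,10,0] → #  [on edge]
    (7,3)@(15, 7): e=[-2,2,24] → ·
    (6,4)@(13, 9): e=[34,14,-24] → ·
    (7,4)@(15, 9): e=[18,6,0] → #  [on edge]
    (8,5)@(17, 11): e=[22,2,0] → #  [on edge]
    (9,6)@(19, 13): e=[26,-2,0] → ·  [on edge]
  covered (6 px):
    · · · # · · · · · ·
    · · · · # · · · · ·
    · · · · · # · · · ·
    · · · · · · # · · ·
    · · · · · · · # · ·
    · · · · · · · · # ·
    · · · · · · · · · ·
    · · · · · · · · · ·

Answer: [10,0,14]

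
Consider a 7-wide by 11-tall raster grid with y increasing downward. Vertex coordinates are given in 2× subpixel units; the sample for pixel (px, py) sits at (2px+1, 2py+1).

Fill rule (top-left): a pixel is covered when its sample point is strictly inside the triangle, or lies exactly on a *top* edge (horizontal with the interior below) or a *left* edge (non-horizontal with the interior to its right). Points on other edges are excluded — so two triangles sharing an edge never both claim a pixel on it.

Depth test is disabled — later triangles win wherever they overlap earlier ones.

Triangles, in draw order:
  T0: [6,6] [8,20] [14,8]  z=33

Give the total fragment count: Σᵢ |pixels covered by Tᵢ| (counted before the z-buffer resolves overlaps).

T0:
  2·area = 108  (B↔C swapped to make it positive)
  edge (6, 6)→(14, 8): d=(8,2) right/bottom  bias=-1
  edge (14, 8)→(8, 20): d=(-6,12) right/bottom  bias=-1
  edge (8, 20)→(6, 6): d=(-2,-14) top-left  bias=+0
    (3,3)@(7, 7): e=[6,90,12] → █
    (4,3)@(9, 7): e=[2,66,40] → █
    (5,3)@(11, 7): e=[-2,42,68] → ·
    (3,4)@(7, 9): e=[22,78,8] → █
    (5,4)@(11, 9): e=[14,30,64] → █
    (6,4)@(13, 9): e=[10,6,92] → █
    (3,5)@(7, 11): e=[38,66,4] → █
    (6,5)@(13, 11): e=[26,-6,88] → ·
    (3,6)@(7, 13): e=[54,54,0] → █  [on edge]
    (6,6)@(13, 13): e=[42,-18,84] → ·
    (3,7)@(7, 15): e=[70,42,-4] → ·
    (4,7)@(9, 15): e=[66,18,24] → █
  covered (14 px):
    · · · · · · ·
    · · · · · · ·
    · · · · · · ·
    · · · █ █ · ·
    · · · █ █ █ █
    · · · █ █ █ ·
    · · · █ █ █ ·
    · · · · █ · ·
    · · · · █ · ·
    · · · · · · ·
    · · · · · · ·

Final: 14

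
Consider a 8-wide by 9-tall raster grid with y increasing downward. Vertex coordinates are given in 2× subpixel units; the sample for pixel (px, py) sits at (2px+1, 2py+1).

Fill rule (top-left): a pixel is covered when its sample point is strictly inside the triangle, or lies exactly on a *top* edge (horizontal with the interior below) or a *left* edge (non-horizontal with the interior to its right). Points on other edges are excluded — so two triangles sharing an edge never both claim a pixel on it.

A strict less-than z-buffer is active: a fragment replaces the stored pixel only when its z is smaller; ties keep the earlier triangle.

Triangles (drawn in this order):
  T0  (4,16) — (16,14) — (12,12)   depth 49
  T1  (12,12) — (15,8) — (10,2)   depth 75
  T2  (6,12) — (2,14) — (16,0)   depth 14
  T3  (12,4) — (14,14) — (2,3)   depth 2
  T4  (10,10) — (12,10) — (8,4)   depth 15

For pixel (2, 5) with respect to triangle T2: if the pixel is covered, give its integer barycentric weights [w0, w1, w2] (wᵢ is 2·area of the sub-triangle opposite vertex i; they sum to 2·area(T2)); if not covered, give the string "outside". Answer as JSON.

T0:
  2·area = 32  (B↔C swapped to make it positive)
  edge (4, 16)→(12, 12): d=(8,-4) top-left  bias=+0
  edge (12, 12)→(16, 14): d=(4,2) right/bottom  bias=-1
  edge (16, 14)→(4, 16): d=(-12,2) right/bottom  bias=-1
    (5,6)@(11, 13): e=[4,6,22] → █
    (6,6)@(13, 13): e=[12,2,18] → █
    (7,6)@(15, 13): e=[20,-2,14] → ·
    (3,7)@(7, 15): e=[4,22,6] → █
    (4,7)@(9, 15): e=[12,18,2] → █
    (5,7)@(11, 15): e=[20,14,-2] → ·
    (6,7)@(13, 15): e=[28,10,-6] → ·
    (3,8)@(7, 17): e=[20,30,-18] → ·
    (4,8)@(9, 17): e=[28,26,-22] → ·
  covered (4 px):
    · · · · · · · ·
    · · · · · · · ·
    · · · · · · · ·
    · · · · · · · ·
    · · · · · · · ·
    · · · · · · · ·
    · · · · · █ █ ·
    · · · █ █ · · ·
    · · · · · · · ·
T1:
  2·area = 38  (B↔C swapped to make it positive)
  edge (12, 12)→(10, 2): d=(-2,-10) top-left  bias=+0
  edge (10, 2)→(15, 8): d=(5,6) right/bottom  bias=-1
  edge (15, 8)→(12, 12): d=(-3,4) right/bottom  bias=-1
    (5,2)@(11, 5): e=[4,9,25] → █
    (6,2)@(13, 5): e=[24,-3,17] → ·
    (5,3)@(11, 7): e=[0,19,19] → █  [on edge]
    (6,3)@(13, 7): e=[20,7,11] → █
    (7,3)@(15, 7): e=[40,-5,3] → ·
    (5,4)@(11, 9): e=[-4,29,13] → ·
    (6,4)@(13, 9): e=[16,17,5] → █
    (7,4)@(15, 9): e=[36,5,-3] → ·
    (6,5)@(13, 11): e=[12,27,-1] → ·
    (6,8)@(13, 17): e=[0,57,-19] → ·  [on edge]
  covered (4 px):
    · · · · · · · ·
    · · · · · · · ·
    · · · · · █ · ·
    · · · · · █ █ ·
    · · · · · · █ ·
    · · · · · · · ·
    · · · · · · · ·
    · · · · · · · ·
    · · · · · · · ·
T2:
  2·area = 28
  edge (6, 12)→(2, 14): d=(-4,2) right/bottom  bias=-1
  edge (2, 14)→(16, 0): d=(14,-14) top-left  bias=+0
  edge (16, 0)→(6, 12): d=(-10,12) right/bottom  bias=-1
    (7,0)@(15, 1): e=[26,0,2] → █  [on edge]
    (6,1)@(13, 3): e=[22,0,6] → █  [on edge]
    (7,1)@(15, 3): e=[18,28,-18] → ·
    (5,2)@(11, 5): e=[18,0,10] → █  [on edge]
    (6,2)@(13, 5): e=[14,28,-14] → ·
    (4,3)@(9, 7): e=[14,0,14] → █  [on edge]
    (5,3)@(11, 7): e=[10,28,-10] → ·
    (3,4)@(7, 9): e=[10,0,18] → █  [on edge]
    (4,4)@(9, 9): e=[6,28,-6] → ·
    (2,5)@(5, 11): e=[6,0,22] → █  [on edge]
    (3,5)@(7, 11): e=[2,28,-2] → ·
    (1,6)@(3, 13): e=[2,0,26] → █  [on edge]
    (0,7)@(1, 15): e=[-2,0,30] → ·  [on edge]
  covered (7 px):
    · · · · · · · █
    · · · · · · █ ·
    · · · · · █ · ·
    · · · · █ · · ·
    · · · █ · · · ·
    · · █ · · · · ·
    · █ · · · · · ·
    · · · · · · · ·
    · · · · · · · ·
T3:
  2·area = 98
  edge (12, 4)→(14, 14): d=(2,10) right/bottom  bias=-1
  edge (14, 14)→(2, 3): d=(-12,-11) top-left  bias=+0
  edge (2, 3)→(12, 4): d=(10,1) right/bottom  bias=-1
    (2,2)@(5, 5): e=[72,9,17] → █
    (3,2)@(7, 5): e=[52,31,15] → █
    (4,2)@(9, 5): e=[32,53,13] → █
    (5,2)@(11, 5): e=[12,75,11] → █
    (6,2)@(13, 5): e=[-8,97,9] → ·
    (2,3)@(5, 7): e=[76,-15,37] → ·
    (3,3)@(7, 7): e=[56,7,35] → █
    (6,3)@(13, 7): e=[-4,73,29] → ·
    (3,4)@(7, 9): e=[60,-17,55] → ·
    (4,4)@(9, 9): e=[40,5,53] → █
    (6,4)@(13, 9): e=[0,49,49] → ·  [on edge]
    (4,5)@(9, 11): e=[44,-19,73] → ·
  covered (12 px):
    · · · · · · · ·
    · · · · · · · ·
    · · █ █ █ █ · ·
    · · · █ █ █ · ·
    · · · · █ █ · ·
    · · · · · █ █ ·
    · · · · · · █ ·
    · · · · · · · ·
    · · · · · · · ·
T4:
  2·area = 12  (B↔C swapped to make it positive)
  edge (10, 10)→(8, 4): d=(-2,-6) top-left  bias=+0
  edge (8, 4)→(12, 10): d=(4,6) right/bottom  bias=-1
  edge (12, 10)→(10, 10): d=(-2,0) right/bottom  bias=-1
    (3,0)@(7, 1): e=[0,-6,18] → ·  [on edge]
    (4,3)@(9, 7): e=[0,6,6] → █  [on edge]
    (5,3)@(11, 7): e=[12,-6,6] → ·
    (4,4)@(9, 9): e=[-4,14,2] → ·
    (5,4)@(11, 9): e=[8,2,2] → █
    (6,4)@(13, 9): e=[20,-10,2] → ·
    (5,5)@(11, 11): e=[4,10,-2] → ·
    (5,6)@(11, 13): e=[0,18,-6] → ·  [on edge]
  covered (2 px):
    · · · · · · · ·
    · · · · · · · ·
    · · · · · · · ·
    · · · · █ · · ·
    · · · · · █ · ·
    · · · · · · · ·
    · · · · · · · ·
    · · · · · · · ·
    · · · · · · · ·

Final: [0,22,6]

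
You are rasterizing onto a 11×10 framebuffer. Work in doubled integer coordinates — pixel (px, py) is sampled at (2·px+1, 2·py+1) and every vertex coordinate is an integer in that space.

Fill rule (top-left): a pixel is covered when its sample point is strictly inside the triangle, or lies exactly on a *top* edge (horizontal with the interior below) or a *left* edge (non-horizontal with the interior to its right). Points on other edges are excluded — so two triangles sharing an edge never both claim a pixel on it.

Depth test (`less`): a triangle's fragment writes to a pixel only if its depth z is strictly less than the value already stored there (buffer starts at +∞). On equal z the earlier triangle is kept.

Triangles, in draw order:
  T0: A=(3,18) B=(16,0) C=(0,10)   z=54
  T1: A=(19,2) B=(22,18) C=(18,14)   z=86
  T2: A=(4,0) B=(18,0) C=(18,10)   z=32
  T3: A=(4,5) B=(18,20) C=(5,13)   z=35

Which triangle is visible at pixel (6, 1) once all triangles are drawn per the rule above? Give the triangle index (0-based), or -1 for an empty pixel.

T0:
  2·area = 158  (B↔C swapped to make it positive)
  edge (3, 18)→(0, 10): d=(-3,-8) top-left  bias=+0
  edge (0, 10)→(16, 0): d=(16,-10) top-left  bias=+0
  edge (16, 0)→(3, 18): d=(-13,18) right/bottom  bias=-1
    (7,0)@(15, 1): e=[147,6,5] → █
    (8,0)@(17, 1): e=[163,26,-31] → ·
    (6,1)@(13, 3): e=[125,18,15] → █
    (7,1)@(15, 3): e=[141,38,-21] → ·
    (4,2)@(9, 5): e=[87,10,61] → █
    (5,2)@(11, 5): e=[103,30,25] → █
    (6,2)@(13, 5): e=[119,50,-11] → ·
    (2,3)@(5, 7): e=[49,2,107] → █
    (3,3)@(7, 7): e=[65,22,71] → █
    (5,3)@(11, 7): e=[97,62,-1] → ·
    (1,4)@(3, 9): e=[27,14,117] → █
    (5,4)@(11, 9): e=[91,94,-27] → ·
  covered (20 px):
    · · · · · · · █ · · ·
    · · · · · · █ · · · ·
    · · · · █ █ · · · · ·
    · · █ █ █ · · · · · ·
    · █ █ █ █ · · · · · ·
    █ █ █ █ · · · · · · ·
    · █ █ · · · · · · · ·
    · █ █ · · · · · · · ·
    · █ · · · · · · · · ·
    · · · · · · · · · · ·
T1:
  2·area = 52
  edge (19, 2)→(22, 18): d=(3,16) right/bottom  bias=-1
  edge (22, 18)→(18, 14): d=(-4,-4) top-left  bias=+0
  edge (18, 14)→(19, 2): d=(1,-12) top-left  bias=+0
    (2,0)@(5, 1): e=[221,0,-169] → ·  [on edge]
    (3,1)@(7, 3): e=[195,0,-143] → ·  [on edge]
    (9,1)@(19, 3): e=[3,48,1] → █
    (10,1)@(21, 3): e=[-29,56,25] → ·
    (4,2)@(9, 5): e=[169,0,-117] → ·  [on edge]
    (9,2)@(19, 5): e=[9,40,3] → █
    (10,2)@(21, 5): e=[-23,48,27] → ·
    (5,3)@(11, 7): e=[143,0,-91] → ·  [on edge]
    (9,3)@(19, 7): e=[15,32,5] → █
    (10,3)@(21, 7): e=[-17,40,29] → ·
    (6,4)@(13, 9): e=[117,0,-65] → ·  [on edge]
    (9,4)@(19, 9): e=[21,24,7] → █
    (7,5)@(15, 11): e=[91,0,-39] → ·  [on edge]
    (8,6)@(17, 13): e=[65,0,-13] → ·  [on edge]
    (9,7)@(19, 15): e=[39,0,13] → █  [on edge]
    (10,8)@(21, 17): e=[13,0,39] → █  [on edge]
  covered (10 px):
    · · · · · · · · · · ·
    · · · · · · · · · █ ·
    · · · · · · · · · █ ·
    · · · · · · · · · █ ·
    · · · · · · · · · █ ·
    · · · · · · · · · █ ·
    · · · · · · · · · █ █
    · · · · · · · · · █ █
    · · · · · · · · · · █
    · · · · · · · · · · ·
T2:
  2·area = 140
  edge (4, 0)→(18, 0): d=(14,0) top-left  bias=+0
  edge (18, 0)→(18, 10): d=(0,10) right/bottom  bias=-1
  edge (18, 10)→(4, 0): d=(-14,-10) top-left  bias=+0
    (3,0)@(7, 1): e=[14,110,16] → █
    (4,0)@(9, 1): e=[14,90,36] → █
    (5,0)@(11, 1): e=[14,70,56] → █
    (6,0)@(13, 1): e=[14,50,76] → █
    (7,0)@(15, 1): e=[14,30,96] → █
    (8,0)@(17, 1): e=[14,10,116] → █
    (9,0)@(19, 1): e=[14,-10,136] → ·
    (3,1)@(7, 3): e=[42,110,-12] → ·
    (4,1)@(9, 3): e=[42,90,8] → █
    (9,1)@(19, 3): e=[42,-10,108] → ·
    (4,2)@(9, 5): e=[70,90,-20] → ·
    (5,2)@(11, 5): e=[70,70,0] → █  [on edge]
  covered (18 px):
    · · · █ █ █ █ █ █ · ·
    · · · · █ █ █ █ █ · ·
    · · · · · █ █ █ █ · ·
    · · · · · · · █ █ · ·
    · · · · · · · · █ · ·
    · · · · · · · · · · ·
    · · · · · · · · · · ·
    · · · · · · · · · · ·
    · · · · · · · · · · ·
    · · · · · · · · · · ·
T3:
  2·area = 97
  edge (4, 5)→(18, 20): d=(14,15) right/bottom  bias=-1
  edge (18, 20)→(5, 13): d=(-13,-7) top-left  bias=+0
  edge (5, 13)→(4, 5): d=(-1,-8) top-left  bias=+0
    (2,3)@(5, 7): e=[13,78,6] → █
    (3,3)@(7, 7): e=[-17,92,22] → ·
    (2,4)@(5, 9): e=[41,52,4] → █
    (3,4)@(7, 9): e=[11,66,20] → █
    (4,4)@(9, 9): e=[-19,80,36] → ·
    (2,5)@(5, 11): e=[69,26,2] → █
    (4,5)@(9, 11): e=[9,54,34] → █
    (5,5)@(11, 11): e=[-21,68,50] → ·
    (2,6)@(5, 13): e=[97,0,0] → █  [on edge]
    (5,6)@(11, 13): e=[7,42,48] → █
    (6,6)@(13, 13): e=[-23,56,64] → ·
    (2,7)@(5, 15): e=[125,-26,-2] → ·
  covered (16 px):
    · · · · · · · · · · ·
    · · · · · · · · · · ·
    · · · · · · · · · · ·
    · · █ · · · · · · · ·
    · · █ █ · · · · · · ·
    · · █ █ █ · · · · · ·
    · · █ █ █ █ · · · · ·
    · · · · █ █ █ · · · ·
    · · · · · · █ █ · · ·
    · · · · · · · · █ · ·

Z-buffer (winner per pixel, '.' = empty):
  . . . 2 2 2 2 2 2 . .
  . . . . 2 2 2 2 2 1 .
  . . . . 0 2 2 2 2 1 .
  . . 3 0 0 . . 2 2 1 .
  . 0 3 3 0 . . . 2 1 .
  0 0 3 3 3 . . . . 1 .
  . 0 3 3 3 3 . . . 1 1
  . 0 0 . 3 3 3 . . 1 1
  . 0 . . . . 3 3 . . 1
  . . . . . . . . 3 . .

Answer: 2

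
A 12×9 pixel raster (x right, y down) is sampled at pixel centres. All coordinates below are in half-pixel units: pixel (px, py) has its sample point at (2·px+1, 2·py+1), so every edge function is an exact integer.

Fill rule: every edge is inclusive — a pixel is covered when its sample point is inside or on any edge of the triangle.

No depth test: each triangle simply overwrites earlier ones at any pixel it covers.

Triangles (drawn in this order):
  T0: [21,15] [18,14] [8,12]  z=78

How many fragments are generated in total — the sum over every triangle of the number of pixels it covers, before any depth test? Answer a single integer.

T0:
  2·area = 4  (B↔C swapped to make it positive)
  edge (21, 15)→(8, 12): d=(-13,-3) inclusive
  edge (8, 12)→(18, 14): d=(10,2) inclusive
  edge (18, 14)→(21, 15): d=(3,1) inclusive
    (1,4)@(3, 9): e=[24,-20,0] → .  [on edge]
    (1,5)@(3, 11): e=[-2,0,6] → .  [on edge]
    (4,5)@(9, 11): e=[16,-12,0] → .  [on edge]
    (6,6)@(13, 13): e=[2,0,2] → X  [on edge]
    (7,6)@(15, 13): e=[8,-4,0] → .  [on edge]
    (6,7)@(13, 15): e=[-24,20,8] → .
    (10,7)@(21, 15): e=[0,4,0] → X  [on edge]
    (11,7)@(23, 15): e=[6,0,-2] → .  [on edge]
    (10,8)@(21, 17): e=[-26,24,6] → .
  covered (2 px):
    . . . . . . . . . . . .
    . . . . . . . . . . . .
    . . . . . . . . . . . .
    . . . . . . . . . . . .
    . . . . . . . . . . . .
    . . . . . . . . . . . .
    . . . . . . X . . . . .
    . . . . . . . . . . X .
    . . . . . . . . . . . .

Answer: 2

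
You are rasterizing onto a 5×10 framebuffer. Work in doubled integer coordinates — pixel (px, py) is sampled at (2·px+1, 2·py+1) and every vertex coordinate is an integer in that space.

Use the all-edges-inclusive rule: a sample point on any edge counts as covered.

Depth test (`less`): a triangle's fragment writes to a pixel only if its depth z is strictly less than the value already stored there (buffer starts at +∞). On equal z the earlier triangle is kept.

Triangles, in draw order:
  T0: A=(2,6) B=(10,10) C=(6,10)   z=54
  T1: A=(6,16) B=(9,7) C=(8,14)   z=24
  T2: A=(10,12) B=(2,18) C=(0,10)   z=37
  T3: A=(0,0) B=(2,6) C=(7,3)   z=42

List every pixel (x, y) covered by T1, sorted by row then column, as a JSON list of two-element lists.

T0:
  2·area = 16
  edge (2, 6)→(10, 10): d=(8,4) inclusive
  edge (10, 10)→(6, 10): d=(-4,0) inclusive
  edge (6, 10)→(2, 6): d=(-4,-4) inclusive
    (0,2)@(1, 5): e=[-4,20,0] → ·  [on edge]
    (1,3)@(3, 7): e=[4,12,0] → #  [on edge]
    (2,3)@(5, 7): e=[-4,12,8] → ·
    (1,4)@(3, 9): e=[20,4,-8] → ·
    (2,4)@(5, 9): e=[12,4,0] → #  [on edge]
    (3,4)@(7, 9): e=[4,4,8] → #
    (4,4)@(9, 9): e=[-4,4,16] → ·
    (2,5)@(5, 11): e=[28,-4,-8] → ·
    (3,5)@(7, 11): e=[20,-4,0] → ·  [on edge]
    (4,6)@(9, 13): e=[28,-12,0] → ·  [on edge]
  covered (3 px):
    · · · · ·
    · · · · ·
    · · · · ·
    · # · · ·
    · · # # ·
    · · · · ·
    · · · · ·
    · · · · ·
    · · · · ·
    · · · · ·
T1:
  2·area = 12
  edge (6, 16)→(9, 7): d=(3,-9) inclusive
  edge (9, 7)→(8, 14): d=(-1,7) inclusive
  edge (8, 14)→(6, 16): d=(-2,2) inclusive
    (4,3)@(9, 7): e=[0,0,12] → #  [on edge]
    (4,4)@(9, 9): e=[6,-2,8] → ·
    (3,6)@(7, 13): e=[0,8,4] → #  [on edge]
    (4,6)@(9, 13): e=[18,-6,0] → ·  [on edge]
    (3,7)@(7, 15): e=[6,6,0] → #  [on edge]
    (4,7)@(9, 15): e=[24,-8,-4] → ·
    (2,8)@(5, 17): e=[-6,18,0] → ·  [on edge]
    (3,8)@(7, 17): e=[12,4,-4] → ·
    (1,9)@(3, 19): e=[-18,30,0] → ·  [on edge]
    (2,9)@(5, 19): e=[0,16,-4] → ·  [on edge]
  covered (3 px):
    · · · · ·
    · · · · ·
    · · · · ·
    · · · · #
    · · · · ·
    · · · · ·
    · · · # ·
    · · · # ·
    · · · · ·
    · · · · ·
T2:
  2·area = 76
  edge (10, 12)→(2, 18): d=(-8,6) inclusive
  edge (2, 18)→(0, 10): d=(-2,-8) inclusive
  edge (0, 10)→(10, 12): d=(10,2) inclusive
    (0,5)@(1, 11): e=[62,6,8] → #
    (1,5)@(3, 11): e=[50,22,4] → #
    (2,5)@(5, 11): e=[38,38,0] → #  [on edge]
    (3,5)@(7, 11): e=[26,54,-4] → ·
    (0,6)@(1, 13): e=[46,2,28] → #
    (3,6)@(7, 13): e=[10,50,16] → #
    (4,6)@(9, 13): e=[-2,66,12] → ·
    (0,7)@(1, 15): e=[30,-2,48] → ·
    (1,7)@(3, 15): e=[18,14,44] → #
    (3,7)@(7, 15): e=[-6,46,36] → ·
    (1,8)@(3, 17): e=[2,10,64] → #
    (2,8)@(5, 17): e=[-10,26,60] → ·
  covered (10 px):
    · · · · ·
    · · · · ·
    · · · · ·
    · · · · ·
    · · · · ·
    # # # · ·
    # # # # ·
    · # # · ·
    · # · · ·
    · · · · ·
T3:
  2·area = 36  (B↔C swapped to make it positive)
  edge (0, 0)→(7, 3): d=(7,3) inclusive
  edge (7, 3)→(2, 6): d=(-5,3) inclusive
  edge (2, 6)→(0, 0): d=(-2,-6) inclusive
    (0,0)@(1, 1): e=[4,28,4] → #
    (1,0)@(3, 1): e=[-2,22,16] → ·
    (0,1)@(1, 3): e=[18,18,0] → #  [on edge]
    (1,1)@(3, 3): e=[12,12,12] → #
    (2,1)@(5, 3): e=[6,6,24] → #
    (3,1)@(7, 3): e=[0,0,36] → #  [on edge]
    (4,1)@(9, 3): e=[-6,-6,48] → ·
    (0,2)@(1, 5): e=[32,8,-4] → ·
    (1,2)@(3, 5): e=[26,2,8] → #
    (2,2)@(5, 5): e=[20,-4,20] → ·
    (3,2)@(7, 5): e=[14,-10,32] → ·
    (1,3)@(3, 7): e=[40,-8,4] → ·
    (1,4)@(3, 9): e=[54,-18,0] → ·  [on edge]
    (2,7)@(5, 15): e=[90,-54,0] → ·  [on edge]
  covered (6 px):
    # · · · ·
    # # # # ·
    · # · · ·
    · · · · ·
    · · · · ·
    · · · · ·
    · · · · ·
    · · · · ·
    · · · · ·
    · · · · ·

Final: [[4,3],[3,6],[3,7]]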